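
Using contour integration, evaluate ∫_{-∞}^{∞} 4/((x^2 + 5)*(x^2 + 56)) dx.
Let f(z) = 4/((z^2 + 5)*(z^2 + 56)). The denominator has no real zeros and deg Q - deg P = 4 ≥ 2, so the integral of f over the upper semicircle |z| = R tends to 0 as R → ∞. Closing the contour in the upper half-plane,
  ∫_{-∞}^{∞} f(x) dx = 2πi · Σ Res(f, z_k)  over the poles with Im z_k > 0.

Zeros of the denominator: z^2 + 5 = 0 gives z = ±sqrt(5)*I; z^2 + 56 = 0 gives z = ±2*sqrt(14)*I.
Upper half-plane: z = 2*sqrt(14)*I, z = sqrt(5)*I (simple).

Each pole is a simple zero of Q(z) = z^4 + 61*z^2 + 280, so Res(f, z₀) = P(z₀)/Q'(z₀) with P(z) = 4, Q'(z) = 4*z^3 + 122*z:
  Res(f, 2*sqrt(14)*I) = (4)/(-204*sqrt(14)*I) = sqrt(14)*I/714
  Res(f, sqrt(5)*I) = (4)/(102*sqrt(5)*I) = -2*sqrt(5)*I/255

Sum of residues: I*(-28*sqrt(5) + 5*sqrt(14))/3570
∫_{-∞}^{∞} f(x) dx = 2πi · (I*(-28*sqrt(5) + 5*sqrt(14))/3570) = pi*(-5*sqrt(14) + 28*sqrt(5))/1785

Final answer: pi*(-5*sqrt(14) + 28*sqrt(5))/1785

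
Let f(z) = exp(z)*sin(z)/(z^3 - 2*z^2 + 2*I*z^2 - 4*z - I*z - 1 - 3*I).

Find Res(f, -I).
Write f(z) = P(z)/Q(z) with P(z) = exp(z)*sin(z) and Q(z) = z^3 - 2*z^2 + 2*I*z^2 - 4*z - I*z - 1 - 3*I.
The denominator factors as Q(z) = (z + 1)*(z - 3 + I)*(z + I), so z = -I is a simple zero of Q and P is analytic there; z = -I is therefore a simple pole and
  Res(f, z₀) = P(z₀)/Q'(z₀).

Q'(z) = 3*z^2 - 4*z + 4*I*z - 4 - I, so Q'(-I) = -3 + 3*I.
P(-I) = -I*exp(-I)*sinh(1).

Res(f, -I) = (-I*exp(-I)*sinh(1))/(-3 + 3*I) = (-1/6 + I/6)*exp(-I)*sinh(1)

Final answer: (-1/6 + I/6)*exp(-I)*sinh(1)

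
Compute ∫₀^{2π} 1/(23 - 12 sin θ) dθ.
2*sqrt(385)*pi/385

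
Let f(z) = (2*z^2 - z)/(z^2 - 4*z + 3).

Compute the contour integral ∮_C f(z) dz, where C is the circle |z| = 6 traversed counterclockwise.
14*I*pi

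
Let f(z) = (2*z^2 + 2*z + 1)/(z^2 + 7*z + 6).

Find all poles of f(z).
The singularities of f are the zeros of the denominator. Factoring,
  z^2 + 7*z + 6 = (z + 6)*(z + 1)
so the candidates are z = -6, z = -1.

Check the numerator P(z) = 2*z^2 + 2*z + 1 at each one:
  P(-6) = 61 ≠ 0, so z = -6 is a (simple) pole.
  P(-1) = 1 ≠ 0, so z = -1 is a (simple) pole.

Poles of f: {-6, -1}

Final answer: {-6, -1}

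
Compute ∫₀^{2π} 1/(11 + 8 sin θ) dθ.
2*sqrt(57)*pi/57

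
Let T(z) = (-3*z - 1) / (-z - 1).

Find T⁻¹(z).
(-z + 1)/(z - 3)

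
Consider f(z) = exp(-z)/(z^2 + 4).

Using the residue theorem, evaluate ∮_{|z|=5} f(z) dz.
By the residue theorem, ∮_C f(z) dz = 2πi · (sum of the residues of f at the poles inside |z| = 5).

The denominator factors as (z - 2*I)*(z + 2*I), so the singularities of f are simple poles at z = 2*I, z = -2*I.
  |2*I|² = 4 < 25 = 5², so this pole is inside the contour.
  |-2*I|² = 4 < 25 = 5², so this pole is inside the contour.

With P(z) = exp(-z) and Q(z) = z^2 + 4, each pole is simple, so Res(f, z₀) = P(z₀)/Q'(z₀) with Q'(z) = 2*z.
  Res(f, 2*I) = P(2*I)/Q'(2*I) = (exp(-2*I))/(4*I) = -I*exp(-2*I)/4
  Res(f, -2*I) = P(-2*I)/Q'(-2*I) = (exp(2*I))/(-4*I) = I*exp(2*I)/4

Sum of residues inside C: I*exp(2*I)/4 - I*exp(-2*I)/4
∮_C f(z) dz = 2πi · (I*exp(2*I)/4 - I*exp(-2*I)/4) = pi*exp(-2*I)/2 - pi*exp(2*I)/2

Final answer: pi*exp(-2*I)/2 - pi*exp(2*I)/2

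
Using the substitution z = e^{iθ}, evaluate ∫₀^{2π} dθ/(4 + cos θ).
Let J = ∫₀^{2π} dθ/(4 + cos θ).
Put z = e^{iθ}: then cos θ = (z + 1/z)/2, dθ = dz/(iz), and z runs once counterclockwise around |z| = 1:
  J = ∮_{|z|=1} 1/(4 + (z + 1/z)/2) · dz/(iz) = (2/i) ∮_{|z|=1} dz/(z^2 + 8*z + 1).
The roots of z^2 + 8*z + 1 are z = (-4 ± sqrt(4^2 - 1^2)), with sqrt(15) = sqrt(15); their product is 1, so only z₊ = -4 + sqrt(15) lies inside the unit circle (z₋ = -4 - sqrt(15) lies outside).
z₊ is a simple zero of q(z) = z^2 + 8*z + 1, so Res(1/q, z₊) = 1/q'(z₊) with q'(z) = 2*z + 8; and q'(z₊) = (z₊ - z₋) = 2*sqrt(15).
Therefore J = (2/i) · 2πi · 1/(2*sqrt(15)) = 2*pi/(sqrt(15)) = 2*sqrt(15)*pi/15

Final answer: 2*sqrt(15)*pi/15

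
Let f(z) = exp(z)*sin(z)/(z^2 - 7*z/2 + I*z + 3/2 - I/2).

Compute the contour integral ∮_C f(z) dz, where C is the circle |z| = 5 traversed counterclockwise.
By the residue theorem, ∮_C f(z) dz = 2πi · (sum of the residues of f at the poles inside |z| = 5).

The denominator factors as (z - 3 + I)*(z - 1/2), so the singularities of f are simple poles at z = 3 - I, z = 1/2.
  |3 - I|² = 10 < 25 = 5², so this pole is inside the contour.
  |1/2|² = 1/4 < 25 = 5², so this pole is inside the contour.

With P(z) = exp(z)*sin(z) and Q(z) = z^2 - 7*z/2 + I*z + 3/2 - I/2, each pole is simple, so Res(f, z₀) = P(z₀)/Q'(z₀) with Q'(z) = 2*z - 7/2 + I.
  Res(f, 3 - I) = P(3 - I)/Q'(3 - I) = (exp(3 - I)*sin(3 - I))/(5/2 - I) = (10/29 + 4*I/29)*exp(3 - I)*sin(3 - I)
  Res(f, 1/2) = P(1/2)/Q'(1/2) = (exp(1/2)*sin(1/2))/(-5/2 + I) = (-10/29 - 4*I/29)*exp(1/2)*sin(1/2)

Sum of residues inside C: (-10/29 - 4*I/29)*exp(1/2)*sin(1/2) + (10/29 + 4*I/29)*exp(3 - I)*sin(3 - I)
∮_C f(z) dz = 2πi · ((-10/29 - 4*I/29)*exp(1/2)*sin(1/2) + (10/29 + 4*I/29)*exp(3 - I)*sin(3 - I)) = pi*(8/29 - 20*I/29)*exp(1/2)*sin(1/2) + pi*(-8/29 + 20*I/29)*exp(3 - I)*sin(3 - I)

Final answer: pi*(8/29 - 20*I/29)*exp(1/2)*sin(1/2) + pi*(-8/29 + 20*I/29)*exp(3 - I)*sin(3 - I)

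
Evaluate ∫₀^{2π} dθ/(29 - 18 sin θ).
2*sqrt(517)*pi/517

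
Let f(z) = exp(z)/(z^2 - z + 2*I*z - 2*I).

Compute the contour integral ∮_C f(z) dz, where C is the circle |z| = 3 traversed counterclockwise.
By the residue theorem, ∮_C f(z) dz = 2πi · (sum of the residues of f at the poles inside |z| = 3).

The denominator factors as (z - 1)*(z + 2*I), so the singularities of f are simple poles at z = 1, z = -2*I.
  |1|² = 1 < 9 = 3², so this pole is inside the contour.
  |-2*I|² = 4 < 9 = 3², so this pole is inside the contour.

With P(z) = exp(z) and Q(z) = z^2 - z + 2*I*z - 2*I, each pole is simple, so Res(f, z₀) = P(z₀)/Q'(z₀) with Q'(z) = 2*z - 1 + 2*I.
  Res(f, 1) = P(1)/Q'(1) = (exp(1))/(1 + 2*I) = exp(1)*(1/5 - 2*I/5)
  Res(f, -2*I) = P(-2*I)/Q'(-2*I) = (exp(-2*I))/(-1 - 2*I) = (-1/5 + 2*I/5)*exp(-2*I)

Sum of residues inside C: exp(1)*(1/5 - 2*I/5) + (-1/5 + 2*I/5)*exp(-2*I)
∮_C f(z) dz = 2πi · (exp(1)*(1/5 - 2*I/5) + (-1/5 + 2*I/5)*exp(-2*I)) = pi*(-4/5 - 2*I/5)*exp(-2*I) + exp(1)*pi*(4/5 + 2*I/5)

Final answer: pi*(-4/5 - 2*I/5)*exp(-2*I) + exp(1)*pi*(4/5 + 2*I/5)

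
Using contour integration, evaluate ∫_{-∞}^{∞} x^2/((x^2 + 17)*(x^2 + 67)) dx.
pi*(-sqrt(17) + sqrt(67))/50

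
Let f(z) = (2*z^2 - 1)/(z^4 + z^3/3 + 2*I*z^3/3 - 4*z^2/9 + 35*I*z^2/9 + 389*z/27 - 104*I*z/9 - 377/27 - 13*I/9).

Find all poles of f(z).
The singularities of f are the zeros of the denominator. Factoring,
  z^4 + z^3/3 + 2*I*z^3/3 - 4*z^2/9 + 35*I*z^2/9 + 389*z/27 - 104*I*z/9 - 377/27 - 13*I/9 = (z - 2/3 - I)*(z - 1 - 2*I/3)*(z - 1 + 3*I)*(z + 3 - 2*I/3)
so the candidates are z = 2/3 + I, z = 1 + 2*I/3, z = 1 - 3*I, z = -3 + 2*I/3.

Check the numerator P(z) = 2*z^2 - 1 at each one:
  P(2/3 + I) = -19/9 + 8*I/3 ≠ 0, so z = 2/3 + I is a (simple) pole.
  P(1 + 2*I/3) = 1/9 + 8*I/3 ≠ 0, so z = 1 + 2*I/3 is a (simple) pole.
  P(1 - 3*I) = -17 - 12*I ≠ 0, so z = 1 - 3*I is a (simple) pole.
  P(-3 + 2*I/3) = 145/9 - 8*I ≠ 0, so z = -3 + 2*I/3 is a (simple) pole.

Poles of f: {-3 + 2*I/3, 2/3 + I, 1 - 3*I, 1 + 2*I/3}

Final answer: {-3 + 2*I/3, 2/3 + I, 1 - 3*I, 1 + 2*I/3}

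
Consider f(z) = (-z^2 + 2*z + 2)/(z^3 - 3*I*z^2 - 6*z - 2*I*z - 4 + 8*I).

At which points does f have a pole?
The singularities of f are the zeros of the denominator. Factoring,
  z^3 - 3*I*z^2 - 6*z - 2*I*z - 4 + 8*I = (z - 2 - I)*(z - 2*I)*(z + 2)
so the candidates are z = 2 + I, z = 2*I, z = -2.

Check the numerator P(z) = -z^2 + 2*z + 2 at each one:
  P(2 + I) = 3 - 2*I ≠ 0, so z = 2 + I is a (simple) pole.
  P(2*I) = 6 + 4*I ≠ 0, so z = 2*I is a (simple) pole.
  P(-2) = -6 ≠ 0, so z = -2 is a (simple) pole.

Poles of f: {-2, 2*I, 2 + I}

Final answer: {-2, 2*I, 2 + I}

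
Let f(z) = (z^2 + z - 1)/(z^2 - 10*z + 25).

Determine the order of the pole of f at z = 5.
2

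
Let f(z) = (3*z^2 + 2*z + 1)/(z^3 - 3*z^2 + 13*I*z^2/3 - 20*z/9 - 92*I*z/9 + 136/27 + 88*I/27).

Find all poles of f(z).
The singularities of f are the zeros of the denominator. Factoring,
  z^3 - 3*z^2 + 13*I*z^2/3 - 20*z/9 - 92*I*z/9 + 136/27 + 88*I/27 = (z - 1/3 + 3*I)*(z - 2 + 2*I/3)*(z - 2/3 + 2*I/3)
so the candidates are z = 1/3 - 3*I, z = 2 - 2*I/3, z = 2/3 - 2*I/3.

Check the numerator P(z) = 3*z^2 + 2*z + 1 at each one:
  P(1/3 - 3*I) = -25 - 12*I ≠ 0, so z = 1/3 - 3*I is a (simple) pole.
  P(2 - 2*I/3) = 47/3 - 28*I/3 ≠ 0, so z = 2 - 2*I/3 is a (simple) pole.
  P(2/3 - 2*I/3) = 7/3 - 4*I ≠ 0, so z = 2/3 - 2*I/3 is a (simple) pole.

Poles of f: {1/3 - 3*I, 2/3 - 2*I/3, 2 - 2*I/3}

Final answer: {1/3 - 3*I, 2/3 - 2*I/3, 2 - 2*I/3}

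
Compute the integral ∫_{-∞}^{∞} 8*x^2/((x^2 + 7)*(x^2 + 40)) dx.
Let f(z) = 8*z^2/((z^2 + 7)*(z^2 + 40)). The denominator has no real zeros and deg Q - deg P = 2 ≥ 2, so the integral of f over the upper semicircle |z| = R tends to 0 as R → ∞. Closing the contour in the upper half-plane,
  ∫_{-∞}^{∞} f(x) dx = 2πi · Σ Res(f, z_k)  over the poles with Im z_k > 0.

Zeros of the denominator: z^2 + 40 = 0 gives z = ±2*sqrt(10)*I; z^2 + 7 = 0 gives z = ±sqrt(7)*I.
Upper half-plane: z = 2*sqrt(10)*I, z = sqrt(7)*I (simple).

Each pole is a simple zero of Q(z) = z^4 + 47*z^2 + 280, so Res(f, z₀) = P(z₀)/Q'(z₀) with P(z) = 8*z^2, Q'(z) = 4*z^3 + 94*z:
  Res(f, 2*sqrt(10)*I) = (-320)/(-132*sqrt(10)*I) = -8*sqrt(10)*I/33
  Res(f, sqrt(7)*I) = (-56)/(66*sqrt(7)*I) = 4*sqrt(7)*I/33

Sum of residues: 4*I*(-2*sqrt(10) + sqrt(7))/33
∫_{-∞}^{∞} f(x) dx = 2πi · (4*I*(-2*sqrt(10) + sqrt(7))/33) = 8*pi*(-sqrt(7) + 2*sqrt(10))/33

Final answer: 8*pi*(-sqrt(7) + 2*sqrt(10))/33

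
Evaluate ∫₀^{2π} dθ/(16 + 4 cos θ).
sqrt(15)*pi/30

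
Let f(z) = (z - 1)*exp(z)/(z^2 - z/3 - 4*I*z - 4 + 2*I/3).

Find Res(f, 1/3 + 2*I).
Write f(z) = P(z)/Q(z) with P(z) = (z - 1)*exp(z) and Q(z) = z^2 - z/3 - 4*I*z - 4 + 2*I/3.
The denominator factors as Q(z) = (z - 2*I)*(z - 1/3 - 2*I), so z = 1/3 + 2*I is a simple zero of Q and P is analytic there; z = 1/3 + 2*I is therefore a simple pole and
  Res(f, z₀) = P(z₀)/Q'(z₀).

Q'(z) = 2*z - 1/3 - 4*I, so Q'(1/3 + 2*I) = 1/3.
P(1/3 + 2*I) = (-2/3 + 2*I)*exp(1/3 + 2*I).

Res(f, 1/3 + 2*I) = ((-2/3 + 2*I)*exp(1/3 + 2*I))/(1/3) = (-2 + 6*I)*exp(1/3 + 2*I)

Final answer: (-2 + 6*I)*exp(1/3 + 2*I)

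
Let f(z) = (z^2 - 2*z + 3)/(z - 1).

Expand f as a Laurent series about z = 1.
Put w = z - (1), i.e. z = w + 1. The denominator is w, so it suffices to rewrite the numerator in powers of w.

P(z) = z^2 - 2*z + 3
P(w + 1) = 2 + w^2

Dividing each term by w:
  f = 2/w + w

Substituting back w = z - 1:
  f(z) = 2/(z - 1) + (z - 1)

The series is finite because the numerator is a polynomial; the negative powers form the principal part, and the coefficient of 1/(z - 1) gives Res(f, 1) = 2.

Final answer: 2/(z - 1) + (z - 1)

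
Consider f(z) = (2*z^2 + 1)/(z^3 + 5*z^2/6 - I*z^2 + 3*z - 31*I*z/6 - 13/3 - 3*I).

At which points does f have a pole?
The singularities of f are the zeros of the denominator. Factoring,
  z^3 + 5*z^2/6 - I*z^2 + 3*z - 31*I*z/6 - 13/3 - 3*I = (z - 2/3 - 2*I)*(z - I)*(z + 3/2 + 2*I)
so the candidates are z = 2/3 + 2*I, z = I, z = -3/2 - 2*I.

Check the numerator P(z) = 2*z^2 + 1 at each one:
  P(2/3 + 2*I) = -55/9 + 16*I/3 ≠ 0, so z = 2/3 + 2*I is a (simple) pole.
  P(I) = -1 ≠ 0, so z = I is a (simple) pole.
  P(-3/2 - 2*I) = -5/2 + 12*I ≠ 0, so z = -3/2 - 2*I is a (simple) pole.

Poles of f: {-3/2 - 2*I, I, 2/3 + 2*I}

Final answer: {-3/2 - 2*I, I, 2/3 + 2*I}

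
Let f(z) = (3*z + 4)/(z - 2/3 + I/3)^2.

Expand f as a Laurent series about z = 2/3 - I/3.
Put w = z - (2/3 - I/3), i.e. z = w + 2/3 - I/3. The denominator is w^2, so it suffices to rewrite the numerator in powers of w.

P(z) = 3*z + 4
P(w + 2/3 - I/3) = 6 - I + 3*w

Dividing each term by w^2:
  f = (6 - I)/w^2 + 3/w

Substituting back w = z - 2/3 + I/3:
  f(z) = (6 - I)/(z - 2/3 + I/3)^2 + 3/(z - 2/3 + I/3)

The series is finite because the numerator is a polynomial; the negative powers form the principal part, and the coefficient of 1/(z - 2/3 + I/3) gives Res(f, 2/3 - I/3) = 3.

Final answer: (6 - I)/(z - 2/3 + I/3)^2 + 3/(z - 2/3 + I/3)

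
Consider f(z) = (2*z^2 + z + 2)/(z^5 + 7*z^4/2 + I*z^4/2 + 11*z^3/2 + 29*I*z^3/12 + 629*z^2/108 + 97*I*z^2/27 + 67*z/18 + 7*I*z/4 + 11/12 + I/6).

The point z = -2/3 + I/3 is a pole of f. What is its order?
Factor the denominator:
  z^5 + 7*z^4/2 + I*z^4/2 + 11*z^3/2 + 29*I*z^3/12 + 629*z^2/108 + 97*I*z^2/27 + 67*z/18 + 7*I*z/4 + 11/12 + I/6 = (z + 2/3 - I/3)^3*(z + 3/2)*(z + 3*I/2)

The numerator P(z) = 2*z^2 + z + 2 has P(-2/3 + I/3) = 2 - 5*I/9 ≠ 0, so no factor of (z + 2/3 - I/3) cancels.
Near z = -2/3 + I/3 we can therefore write f(z) = g(z)/(z + 2/3 - I/3)^3 with g analytic at -2/3 + I/3 and g(-2/3 + I/3) ≠ 0 (g is the numerator divided by the remaining denominator factors).

Hence z = -2/3 + I/3 is a pole of order 3.

Final answer: 3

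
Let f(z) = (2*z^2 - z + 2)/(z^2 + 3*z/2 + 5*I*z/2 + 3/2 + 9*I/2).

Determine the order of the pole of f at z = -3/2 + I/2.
Factor the denominator:
  z^2 + 3*z/2 + 5*I*z/2 + 3/2 + 9*I/2 = (z + 3/2 - I/2)*(z + 3*I)

The numerator P(z) = 2*z^2 - z + 2 has P(-3/2 + I/2) = 15/2 - 7*I/2 ≠ 0, so no factor of (z + 3/2 - I/2) cancels.
Near z = -3/2 + I/2 we can therefore write f(z) = g(z)/(z + 3/2 - I/2) with g analytic at -3/2 + I/2 and g(-3/2 + I/2) ≠ 0 (g is the numerator divided by the remaining denominator factors).

Hence z = -3/2 + I/2 is a pole of order 1.

Final answer: 1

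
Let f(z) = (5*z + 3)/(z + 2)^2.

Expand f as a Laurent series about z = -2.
Put w = z - (-2), i.e. z = w - 2. The denominator is w^2, so it suffices to rewrite the numerator in powers of w.

P(z) = 5*z + 3
P(w - 2) = -7 + 5*w

Dividing each term by w^2:
  f = -7/w^2 + 5/w

Substituting back w = z + 2:
  f(z) = -7/(z + 2)^2 + 5/(z + 2)

The series is finite because the numerator is a polynomial; the negative powers form the principal part, and the coefficient of 1/(z + 2) gives Res(f, -2) = 5.

Final answer: -7/(z + 2)^2 + 5/(z + 2)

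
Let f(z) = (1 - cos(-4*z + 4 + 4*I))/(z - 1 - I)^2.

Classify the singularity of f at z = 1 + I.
Let u = z - 1 - I. The argument of cos is -4*z + 4 + 4*I = -4u, so
  f = (1 - cos(-4u))/u^2 = ((-4u)^2/2 - (-4u)^4/24 + ...)/u^2 = 8 - (32/3)*u^2 + ...
The Laurent expansion about u = 0 has no negative powers; equivalently lim_{z→1 + I} f(z) = 8 exists and is finite.
So the singularity is removable.

Final answer: removable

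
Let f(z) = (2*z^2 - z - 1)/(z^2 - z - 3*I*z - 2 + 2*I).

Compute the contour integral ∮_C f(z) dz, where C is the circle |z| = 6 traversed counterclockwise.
By the residue theorem, ∮_C f(z) dz = 2πi · (sum of the residues of f at the poles inside |z| = 6).

The denominator factors as (z - 2*I)*(z - 1 - I), so the singularities of f are simple poles at z = 2*I, z = 1 + I.
  |2*I|² = 4 < 36 = 6², so this pole is inside the contour.
  |1 + I|² = 2 < 36 = 6², so this pole is inside the contour.

With P(z) = 2*z^2 - z - 1 and Q(z) = z^2 - z - 3*I*z - 2 + 2*I, each pole is simple, so Res(f, z₀) = P(z₀)/Q'(z₀) with Q'(z) = 2*z - 1 - 3*I.
  Res(f, 2*I) = P(2*I)/Q'(2*I) = (-9 - 2*I)/(-1 + I) = 7/2 + 11*I/2
  Res(f, 1 + I) = P(1 + I)/Q'(1 + I) = (-2 + 3*I)/(1 - I) = -5/2 + I/2

Sum of residues inside C: 1 + 6*I
∮_C f(z) dz = 2πi · (1 + 6*I) = pi*(-12 + 2*I)

Final answer: pi*(-12 + 2*I)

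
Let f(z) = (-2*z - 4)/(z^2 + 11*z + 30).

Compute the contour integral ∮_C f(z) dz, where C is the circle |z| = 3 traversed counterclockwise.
By the residue theorem, ∮_C f(z) dz = 2πi · (sum of the residues of f at the poles inside |z| = 3).

The denominator factors as (z + 5)*(z + 6), so the singularities of f are simple poles at z = -5, z = -6.
  |-5|² = 25 > 9 = 3², so this pole is outside the contour.
  |-6|² = 36 > 9 = 3², so this pole is outside the contour.

No pole lies inside the contour, so f is analytic on and inside C and the integral is 0 (Cauchy's theorem).

Final answer: 0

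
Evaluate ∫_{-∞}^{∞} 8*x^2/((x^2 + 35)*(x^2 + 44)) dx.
Let f(z) = 8*z^2/((z^2 + 35)*(z^2 + 44)). The denominator has no real zeros and deg Q - deg P = 2 ≥ 2, so the integral of f over the upper semicircle |z| = R tends to 0 as R → ∞. Closing the contour in the upper half-plane,
  ∫_{-∞}^{∞} f(x) dx = 2πi · Σ Res(f, z_k)  over the poles with Im z_k > 0.

Zeros of the denominator: z^2 + 44 = 0 gives z = ±2*sqrt(11)*I; z^2 + 35 = 0 gives z = ±sqrt(35)*I.
Upper half-plane: z = 2*sqrt(11)*I, z = sqrt(35)*I (simple).

Each pole is a simple zero of Q(z) = z^4 + 79*z^2 + 1540, so Res(f, z₀) = P(z₀)/Q'(z₀) with P(z) = 8*z^2, Q'(z) = 4*z^3 + 158*z:
  Res(f, 2*sqrt(11)*I) = (-352)/(-36*sqrt(11)*I) = -8*sqrt(11)*I/9
  Res(f, sqrt(35)*I) = (-280)/(18*sqrt(35)*I) = 4*sqrt(35)*I/9

Sum of residues: 4*I*(-2*sqrt(11) + sqrt(35))/9
∫_{-∞}^{∞} f(x) dx = 2πi · (4*I*(-2*sqrt(11) + sqrt(35))/9) = 8*pi*(-sqrt(35) + 2*sqrt(11))/9

Final answer: 8*pi*(-sqrt(35) + 2*sqrt(11))/9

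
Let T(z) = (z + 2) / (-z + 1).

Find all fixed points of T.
T(z) = z means z + 2 = z*(-z + 1), i.e.
  -z^2 - 2 = 0.
Discriminant: (0)^2 - 4*(-1)*(-2) = -8, so the roots are complex conjugates.
  z = (0 ± I*sqrt(8))/(2*(-1))
Fixed points: {-sqrt(2)*I, sqrt(2)*I}

Final answer: {-sqrt(2)*I, sqrt(2)*I}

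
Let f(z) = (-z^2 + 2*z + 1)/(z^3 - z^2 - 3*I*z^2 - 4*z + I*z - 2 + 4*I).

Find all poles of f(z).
{-1, 2*I, 2 + I}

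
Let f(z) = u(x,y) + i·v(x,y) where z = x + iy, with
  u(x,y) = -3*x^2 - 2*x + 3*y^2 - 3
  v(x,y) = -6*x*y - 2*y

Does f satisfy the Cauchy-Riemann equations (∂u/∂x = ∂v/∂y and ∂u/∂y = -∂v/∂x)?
∂u/∂x = -6*x - 2
∂v/∂y = -6*x - 2
∂u/∂y = 6*y
∂v/∂x = -6*y
∂u/∂x = ∂v/∂y and ∂u/∂y = -∂v/∂x hold identically; f is analytic.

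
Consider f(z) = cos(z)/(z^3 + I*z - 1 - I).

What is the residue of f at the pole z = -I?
Write f(z) = P(z)/Q(z) with P(z) = cos(z) and Q(z) = z^3 + I*z - 1 - I.
The denominator factors as Q(z) = (z - 1)*(z + 1 - I)*(z + I), so z = -I is a simple zero of Q and P is analytic there; z = -I is therefore a simple pole and
  Res(f, z₀) = P(z₀)/Q'(z₀).

Q'(z) = 3*z^2 + I, so Q'(-I) = -3 + I.
P(-I) = cosh(1).

Res(f, -I) = (cosh(1))/(-3 + I) = (-3/10 - I/10)*cosh(1)

Final answer: (-3/10 - I/10)*cosh(1)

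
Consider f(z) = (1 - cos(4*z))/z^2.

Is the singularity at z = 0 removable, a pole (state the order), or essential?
Let u = z. The argument of cos is 4*z = 4u, so
  f = (1 - cos(4u))/u^2 = ((4u)^2/2 - (4u)^4/24 + ...)/u^2 = 8 - (32/3)*u^2 + ...
The Laurent expansion about u = 0 has no negative powers; equivalently lim_{z→0} f(z) = 8 exists and is finite.
So the singularity is removable.

Final answer: removable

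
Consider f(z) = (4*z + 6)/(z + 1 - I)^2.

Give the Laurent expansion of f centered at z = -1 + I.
(2 + 4*I)/(z + 1 - I)^2 + 4/(z + 1 - I)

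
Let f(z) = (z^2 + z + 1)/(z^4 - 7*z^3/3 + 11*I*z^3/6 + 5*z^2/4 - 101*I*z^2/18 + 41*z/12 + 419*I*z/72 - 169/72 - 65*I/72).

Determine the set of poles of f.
The singularities of f are the zeros of the denominator. Factoring,
  z^4 - 7*z^3/3 + 11*I*z^3/6 + 5*z^2/4 - 101*I*z^2/18 + 41*z/12 + 419*I*z/72 - 169/72 - 65*I/72 = (z - 1 + I)*(z - 1/2 + I/3)*(z + 2/3 + 3*I/2)*(z - 3/2 - I)
so the candidates are z = 1 - I, z = 1/2 - I/3, z = -2/3 - 3*I/2, z = 3/2 + I.

Check the numerator P(z) = z^2 + z + 1 at each one:
  P(1 - I) = 2 - 3*I ≠ 0, so z = 1 - I is a (simple) pole.
  P(1/2 - I/3) = 59/36 - 2*I/3 ≠ 0, so z = 1/2 - I/3 is a (simple) pole.
  P(-2/3 - 3*I/2) = -53/36 + I/2 ≠ 0, so z = -2/3 - 3*I/2 is a (simple) pole.
  P(3/2 + I) = 15/4 + 4*I ≠ 0, so z = 3/2 + I is a (simple) pole.

Poles of f: {-2/3 - 3*I/2, 1/2 - I/3, 1 - I, 3/2 + I}

Final answer: {-2/3 - 3*I/2, 1/2 - I/3, 1 - I, 3/2 + I}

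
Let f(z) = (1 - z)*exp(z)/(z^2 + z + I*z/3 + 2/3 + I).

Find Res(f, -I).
Write f(z) = P(z)/Q(z) with P(z) = (1 - z)*exp(z) and Q(z) = z^2 + z + I*z/3 + 2/3 + I.
The denominator factors as Q(z) = (z + 1 - 2*I/3)*(z + I), so z = -I is a simple zero of Q and P is analytic there; z = -I is therefore a simple pole and
  Res(f, z₀) = P(z₀)/Q'(z₀).

Q'(z) = 2*z + 1 + I/3, so Q'(-I) = 1 - 5*I/3.
P(-I) = (1 + I)*exp(-I).

Res(f, -I) = ((1 + I)*exp(-I))/(1 - 5*I/3) = (-3/17 + 12*I/17)*exp(-I)

Final answer: (-3/17 + 12*I/17)*exp(-I)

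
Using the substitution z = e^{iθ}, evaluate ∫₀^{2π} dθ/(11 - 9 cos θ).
Call the integral J. The integrand is 2π-periodic and we integrate over a full period, so shifting θ does not change the value (θ → θ + π flips the sign of the trig term). Hence
  J = ∫₀^{2π} dθ/(11 + 9 cos θ).
Put z = e^{iθ}: then cos θ = (z + 1/z)/2, dθ = dz/(iz), and z runs once counterclockwise around |z| = 1:
  J = ∮_{|z|=1} 1/(11 + 9*(z + 1/z)/2) · dz/(iz) = (2/i) ∮_{|z|=1} dz/(9*z^2 + 22*z + 9).
The roots of 9*z^2 + 22*z + 9 are z = (-11 ± sqrt(11^2 - 9^2))/9, with sqrt(40) = 2*sqrt(10); their product is 1, so only z₊ = -11/9 + 2*sqrt(10)/9 lies inside the unit circle (z₋ = -11/9 - 2*sqrt(10)/9 lies outside).
z₊ is a simple zero of q(z) = 9*z^2 + 22*z + 9, so Res(1/q, z₊) = 1/q'(z₊) with q'(z) = 18*z + 22; and q'(z₊) = 9*(z₊ - z₋) = 4*sqrt(10).
Therefore J = (2/i) · 2πi · 1/(4*sqrt(10)) = 2*pi/(2*sqrt(10)) = sqrt(10)*pi/10

Final answer: sqrt(10)*pi/10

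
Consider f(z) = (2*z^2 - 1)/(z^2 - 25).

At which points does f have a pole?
The singularities of f are the zeros of the denominator. Factoring,
  z^2 - 25 = (z + 5)*(z - 5)
so the candidates are z = -5, z = 5.

Check the numerator P(z) = 2*z^2 - 1 at each one:
  P(-5) = 49 ≠ 0, so z = -5 is a (simple) pole.
  P(5) = 49 ≠ 0, so z = 5 is a (simple) pole.

Poles of f: {-5, 5}

Final answer: {-5, 5}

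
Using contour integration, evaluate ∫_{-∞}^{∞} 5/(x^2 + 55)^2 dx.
sqrt(55)*pi/1210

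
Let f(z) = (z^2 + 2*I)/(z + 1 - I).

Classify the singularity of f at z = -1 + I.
The numerator vanishes at z = -1 + I ((-1 + I)^2 = -2*I), so it is divisible by z + 1 - I:
  z^2 + 2*I = (z + 1 - I)*(z - 1 + I)
Hence for z ≠ -1 + I, f(z) = z - 1 + I, a polynomial, and lim_{z→-1 + I} f(z) = -2 + 2*I is finite.
So the singularity is removable.

Final answer: removable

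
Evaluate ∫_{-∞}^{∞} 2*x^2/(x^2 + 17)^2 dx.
Let f(z) = 2*z^2/(z^2 + 17)^2. The denominator has no real zeros and deg Q - deg P = 2 ≥ 2, so the integral of f over the upper semicircle |z| = R tends to 0 as R → ∞. Closing the contour in the upper half-plane,
  ∫_{-∞}^{∞} f(x) dx = 2πi · Σ Res(f, z_k)  over the poles with Im z_k > 0.

Zeros of the denominator: z^2 + 17 = 0 gives z = ±sqrt(17)*I.
Upper half-plane: z = sqrt(17)*I (a pole of order 2).

Write f(z) = g(z)/(z - sqrt(17)*I)^2 with g(z) = 2*z^2/(z + sqrt(17)*I)^2. For a double pole, Res(f, z₀) = g'(z₀):
  g'(z) = 4*sqrt(17)*I*z/(z + sqrt(17)*I)^3
  Res(f, sqrt(17)*I) = g'(sqrt(17)*I) = -sqrt(17)*I/34

∫_{-∞}^{∞} f(x) dx = 2πi · (-sqrt(17)*I/34) = sqrt(17)*pi/17

Final answer: sqrt(17)*pi/17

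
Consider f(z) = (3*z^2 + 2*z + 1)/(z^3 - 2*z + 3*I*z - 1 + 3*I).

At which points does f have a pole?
The singularities of f are the zeros of the denominator. Factoring,
  z^3 - 2*z + 3*I*z - 1 + 3*I = (z + 1 - I)*(z + 1)*(z - 2 + I)
so the candidates are z = -1 + I, z = -1, z = 2 - I.

Check the numerator P(z) = 3*z^2 + 2*z + 1 at each one:
  P(-1 + I) = -1 - 4*I ≠ 0, so z = -1 + I is a (simple) pole.
  P(-1) = 2 ≠ 0, so z = -1 is a (simple) pole.
  P(2 - I) = 14 - 14*I ≠ 0, so z = 2 - I is a (simple) pole.

Poles of f: {-1, -1 + I, 2 - I}

Final answer: {-1, -1 + I, 2 - I}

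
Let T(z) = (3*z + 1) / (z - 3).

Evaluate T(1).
Substitute z = 1:
  numerator:   3*(1) + 1 = 4
  denominator: (1) - 3 = -2
T(1) = (4)/(-2) = -2

Final answer: -2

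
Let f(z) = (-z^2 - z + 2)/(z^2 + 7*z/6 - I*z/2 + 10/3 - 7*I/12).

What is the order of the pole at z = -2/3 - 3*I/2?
Factor the denominator:
  z^2 + 7*z/6 - I*z/2 + 10/3 - 7*I/12 = (z + 2/3 + 3*I/2)*(z + 1/2 - 2*I)

The numerator P(z) = -z^2 - z + 2 has P(-2/3 - 3*I/2) = 161/36 - I/2 ≠ 0, so no factor of (z + 2/3 + 3*I/2) cancels.
Near z = -2/3 - 3*I/2 we can therefore write f(z) = g(z)/(z + 2/3 + 3*I/2) with g analytic at -2/3 - 3*I/2 and g(-2/3 - 3*I/2) ≠ 0 (g is the numerator divided by the remaining denominator factors).

Hence z = -2/3 - 3*I/2 is a pole of order 1.

Final answer: 1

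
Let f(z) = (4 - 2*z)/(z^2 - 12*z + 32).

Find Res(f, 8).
Write f(z) = P(z)/Q(z) with P(z) = 4 - 2*z and Q(z) = z^2 - 12*z + 32.
The denominator factors as Q(z) = (z - 8)*(z - 4), so z = 8 is a simple zero of Q and P is analytic there; z = 8 is therefore a simple pole and
  Res(f, z₀) = P(z₀)/Q'(z₀).

Q'(z) = 2*z - 12, so Q'(8) = 4.
P(8) = -12.

Res(f, 8) = (-12)/(4) = -3

Final answer: -3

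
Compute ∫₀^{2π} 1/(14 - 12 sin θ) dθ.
sqrt(13)*pi/13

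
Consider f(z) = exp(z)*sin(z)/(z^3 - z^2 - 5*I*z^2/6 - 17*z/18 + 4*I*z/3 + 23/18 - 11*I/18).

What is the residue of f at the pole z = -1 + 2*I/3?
Write f(z) = P(z)/Q(z) with P(z) = exp(z)*sin(z) and Q(z) = z^3 - z^2 - 5*I*z^2/6 - 17*z/18 + 4*I*z/3 + 23/18 - 11*I/18.
The denominator factors as Q(z) = (z + 1 - 2*I/3)*(z - 1 - I/2)*(z - 1 + I/3), so z = -1 + 2*I/3 is a simple zero of Q and P is analytic there; z = -1 + 2*I/3 is therefore a simple pole and
  Res(f, z₀) = P(z₀)/Q'(z₀).

Q'(z) = 3*z^2 - 2*z - 5*I*z/3 - 17/18 + 4*I/3, so Q'(-1 + 2*I/3) = 23/6 - 7*I/3.
P(-1 + 2*I/3) = -exp(-1 + 2*I/3)*sin(1 - 2*I/3).

Res(f, -1 + 2*I/3) = (-exp(-1 + 2*I/3)*sin(1 - 2*I/3))/(23/6 - 7*I/3) = (-138/725 - 84*I/725)*exp(-1 + 2*I/3)*sin(1 - 2*I/3)

Final answer: (-138/725 - 84*I/725)*exp(-1 + 2*I/3)*sin(1 - 2*I/3)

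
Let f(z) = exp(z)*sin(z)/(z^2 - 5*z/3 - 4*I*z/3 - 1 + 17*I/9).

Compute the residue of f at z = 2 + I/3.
Write f(z) = P(z)/Q(z) with P(z) = exp(z)*sin(z) and Q(z) = z^2 - 5*z/3 - 4*I*z/3 - 1 + 17*I/9.
The denominator factors as Q(z) = (z + 1/3 - I)*(z - 2 - I/3), so z = 2 + I/3 is a simple zero of Q and P is analytic there; z = 2 + I/3 is therefore a simple pole and
  Res(f, z₀) = P(z₀)/Q'(z₀).

Q'(z) = 2*z - 5/3 - 4*I/3, so Q'(2 + I/3) = 7/3 - 2*I/3.
P(2 + I/3) = exp(2 + I/3)*sin(2 + I/3).

Res(f, 2 + I/3) = (exp(2 + I/3)*sin(2 + I/3))/(7/3 - 2*I/3) = (21/53 + 6*I/53)*exp(2 + I/3)*sin(2 + I/3)

Final answer: (21/53 + 6*I/53)*exp(2 + I/3)*sin(2 + I/3)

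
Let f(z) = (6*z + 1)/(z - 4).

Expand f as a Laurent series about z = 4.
Put w = z - (4), i.e. z = w + 4. The denominator is w, so it suffices to rewrite the numerator in powers of w.

P(z) = 6*z + 1
P(w + 4) = 25 + 6*w

Dividing each term by w:
  f = 25/w + 6

Substituting back w = z - 4:
  f(z) = 25/(z - 4) + 6

The series is finite because the numerator is a polynomial; the negative powers form the principal part, and the coefficient of 1/(z - 4) gives Res(f, 4) = 25.

Final answer: 25/(z - 4) + 6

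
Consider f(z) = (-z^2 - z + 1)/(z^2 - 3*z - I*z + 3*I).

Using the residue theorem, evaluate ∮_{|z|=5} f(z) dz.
By the residue theorem, ∮_C f(z) dz = 2πi · (sum of the residues of f at the poles inside |z| = 5).

The denominator factors as (z - I)*(z - 3), so the singularities of f are simple poles at z = I, z = 3.
  |I|² = 1 < 25 = 5², so this pole is inside the contour.
  |3|² = 9 < 25 = 5², so this pole is inside the contour.

With P(z) = -z^2 - z + 1 and Q(z) = z^2 - 3*z - I*z + 3*I, each pole is simple, so Res(f, z₀) = P(z₀)/Q'(z₀) with Q'(z) = 2*z - 3 - I.
  Res(f, I) = P(I)/Q'(I) = (2 - I)/(-3 + I) = -7/10 + I/10
  Res(f, 3) = P(3)/Q'(3) = (-11)/(3 - I) = -33/10 - 11*I/10

Sum of residues inside C: -4 - I
∮_C f(z) dz = 2πi · (-4 - I) = pi*(2 - 8*I)

Final answer: pi*(2 - 8*I)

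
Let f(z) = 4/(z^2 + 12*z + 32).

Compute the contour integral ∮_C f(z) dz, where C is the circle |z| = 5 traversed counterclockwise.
By the residue theorem, ∮_C f(z) dz = 2πi · (sum of the residues of f at the poles inside |z| = 5).

The denominator factors as (z + 8)*(z + 4), so the singularities of f are simple poles at z = -8, z = -4.
  |-8|² = 64 > 25 = 5², so this pole is outside the contour.
  |-4|² = 16 < 25 = 5², so this pole is inside the contour.

With P(z) = 4 and Q(z) = z^2 + 12*z + 32, each pole is simple, so Res(f, z₀) = P(z₀)/Q'(z₀) with Q'(z) = 2*z + 12.
  Res(f, -4) = P(-4)/Q'(-4) = (4)/(4) = 1

∮_C f(z) dz = 2πi · (1) = 2*I*pi

Final answer: 2*I*pi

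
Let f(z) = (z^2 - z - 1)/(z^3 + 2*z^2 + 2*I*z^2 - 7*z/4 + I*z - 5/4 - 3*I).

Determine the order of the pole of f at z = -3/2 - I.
Factor the denominator:
  z^3 + 2*z^2 + 2*I*z^2 - 7*z/4 + I*z - 5/4 - 3*I = (z + 3/2 + I)^2*(z - 1)

The numerator P(z) = z^2 - z - 1 has P(-3/2 - I) = 7/4 + 4*I ≠ 0, so no factor of (z + 3/2 + I) cancels.
Near z = -3/2 - I we can therefore write f(z) = g(z)/(z + 3/2 + I)^2 with g analytic at -3/2 - I and g(-3/2 - I) ≠ 0 (g is the numerator divided by the remaining denominator factors).

Hence z = -3/2 - I is a pole of order 2.

Final answer: 2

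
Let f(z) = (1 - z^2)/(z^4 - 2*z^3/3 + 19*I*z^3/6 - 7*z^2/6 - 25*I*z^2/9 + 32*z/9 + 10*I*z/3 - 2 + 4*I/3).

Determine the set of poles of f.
The singularities of f are the zeros of the denominator. Factoring,
  z^4 - 2*z^3/3 + 19*I*z^3/6 - 7*z^2/6 - 25*I*z^2/9 + 32*z/9 + 10*I*z/3 - 2 + 4*I/3 = (z + 2*I/3)*(z + 3*I/2)*(z + 2*I)*(z - 2/3 - I)
so the candidates are z = -2*I/3, z = -3*I/2, z = -2*I, z = 2/3 + I.

Check the numerator P(z) = 1 - z^2 at each one:
  P(-2*I/3) = 13/9 ≠ 0, so z = -2*I/3 is a (simple) pole.
  P(-3*I/2) = 13/4 ≠ 0, so z = -3*I/2 is a (simple) pole.
  P(-2*I) = 5 ≠ 0, so z = -2*I is a (simple) pole.
  P(2/3 + I) = 14/9 - 4*I/3 ≠ 0, so z = 2/3 + I is a (simple) pole.

Poles of f: {-2*I, -3*I/2, -2*I/3, 2/3 + I}

Final answer: {-2*I, -3*I/2, -2*I/3, 2/3 + I}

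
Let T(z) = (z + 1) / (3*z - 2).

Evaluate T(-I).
1/13 + 5*I/13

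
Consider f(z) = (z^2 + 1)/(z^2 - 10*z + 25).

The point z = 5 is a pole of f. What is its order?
2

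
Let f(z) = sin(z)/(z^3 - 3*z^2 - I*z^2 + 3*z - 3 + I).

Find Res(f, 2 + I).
Write f(z) = P(z)/Q(z) with P(z) = sin(z) and Q(z) = z^3 - 3*z^2 - I*z^2 + 3*z - 3 + I.
The denominator factors as Q(z) = (z - 1 - I)*(z - 2 - I)*(z + I), so z = 2 + I is a simple zero of Q and P is analytic there; z = 2 + I is therefore a simple pole and
  Res(f, z₀) = P(z₀)/Q'(z₀).

Q'(z) = 3*z^2 - 6*z - 2*I*z + 3, so Q'(2 + I) = 2 + 2*I.
P(2 + I) = sin(2 + I).

Res(f, 2 + I) = (sin(2 + I))/(2 + 2*I) = (1/4 - I/4)*sin(2 + I)

Final answer: (1/4 - I/4)*sin(2 + I)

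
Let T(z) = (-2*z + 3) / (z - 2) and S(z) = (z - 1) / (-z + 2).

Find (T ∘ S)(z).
(-5*z + 8)/(3*z - 5)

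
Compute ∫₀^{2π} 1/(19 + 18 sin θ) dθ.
Call the integral J. The integrand is 2π-periodic and we integrate over a full period, so shifting θ does not change the value (θ → θ + π/2 turns sin θ into cos θ). Hence
  J = ∫₀^{2π} dθ/(19 + 18 cos θ).
Put z = e^{iθ}: then cos θ = (z + 1/z)/2, dθ = dz/(iz), and z runs once counterclockwise around |z| = 1:
  J = ∮_{|z|=1} 1/(19 + 18*(z + 1/z)/2) · dz/(iz) = (2/i) ∮_{|z|=1} dz/(18*z^2 + 38*z + 18).
The roots of 18*z^2 + 38*z + 18 are z = (-19 ± sqrt(19^2 - 18^2))/18, with sqrt(37) = sqrt(37); their product is 1, so only z₊ = -19/18 + sqrt(37)/18 lies inside the unit circle (z₋ = -19/18 - sqrt(37)/18 lies outside).
z₊ is a simple zero of q(z) = 18*z^2 + 38*z + 18, so Res(1/q, z₊) = 1/q'(z₊) with q'(z) = 36*z + 38; and q'(z₊) = 18*(z₊ - z₋) = 2*sqrt(37).
Therefore J = (2/i) · 2πi · 1/(2*sqrt(37)) = 2*pi/(sqrt(37)) = 2*sqrt(37)*pi/37

Final answer: 2*sqrt(37)*pi/37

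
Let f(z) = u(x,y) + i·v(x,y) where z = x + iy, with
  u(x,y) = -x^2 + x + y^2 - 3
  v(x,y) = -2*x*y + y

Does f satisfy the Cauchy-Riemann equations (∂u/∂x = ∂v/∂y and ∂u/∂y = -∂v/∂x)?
∂u/∂x = 1 - 2*x
∂v/∂y = 1 - 2*x
∂u/∂y = 2*y
∂v/∂x = -2*y
∂u/∂x = ∂v/∂y and ∂u/∂y = -∂v/∂x hold identically; f is analytic.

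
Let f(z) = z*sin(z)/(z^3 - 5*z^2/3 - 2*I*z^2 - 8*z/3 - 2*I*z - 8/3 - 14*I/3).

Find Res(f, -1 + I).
Write f(z) = P(z)/Q(z) with P(z) = z*sin(z) and Q(z) = z^3 - 5*z^2/3 - 2*I*z^2 - 8*z/3 - 2*I*z - 8/3 - 14*I/3.
The denominator factors as Q(z) = (z - 3 - 2*I)*(z + 1 - I)*(z + 1/3 + I), so z = -1 + I is a simple zero of Q and P is analytic there; z = -1 + I is therefore a simple pole and
  Res(f, z₀) = P(z₀)/Q'(z₀).

Q'(z) = 3*z^2 - 10*z/3 - 4*I*z - 8/3 - 2*I, so Q'(-1 + I) = 14/3 - 22*I/3.
P(-1 + I) = (1 - I)*sin(1 - I).

Res(f, -1 + I) = ((1 - I)*sin(1 - I))/(14/3 - 22*I/3) = (27/170 + 3*I/85)*sin(1 - I)

Final answer: (27/170 + 3*I/85)*sin(1 - I)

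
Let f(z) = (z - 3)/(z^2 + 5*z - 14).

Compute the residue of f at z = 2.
Write f(z) = P(z)/Q(z) with P(z) = z - 3 and Q(z) = z^2 + 5*z - 14.
The denominator factors as Q(z) = (z + 7)*(z - 2), so z = 2 is a simple zero of Q and P is analytic there; z = 2 is therefore a simple pole and
  Res(f, z₀) = P(z₀)/Q'(z₀).

Q'(z) = 2*z + 5, so Q'(2) = 9.
P(2) = -1.

Res(f, 2) = (-1)/(9) = -1/9

Final answer: -1/9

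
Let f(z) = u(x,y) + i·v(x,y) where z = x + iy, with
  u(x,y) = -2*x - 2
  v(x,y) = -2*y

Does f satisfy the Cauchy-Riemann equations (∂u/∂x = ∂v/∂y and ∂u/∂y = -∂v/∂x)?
∂u/∂x = -2
∂v/∂y = -2
∂u/∂y = 0
∂v/∂x = 0
∂u/∂x = ∂v/∂y and ∂u/∂y = -∂v/∂x hold identically; f is analytic.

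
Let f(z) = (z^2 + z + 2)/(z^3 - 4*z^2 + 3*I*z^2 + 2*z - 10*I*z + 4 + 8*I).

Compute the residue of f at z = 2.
Write f(z) = P(z)/Q(z) with P(z) = z^2 + z + 2 and Q(z) = z^3 - 4*z^2 + 3*I*z^2 + 2*z - 10*I*z + 4 + 8*I.
The denominator factors as Q(z) = (z - 2)*(z - 2 + I)*(z + 2*I), so z = 2 is a simple zero of Q and P is analytic there; z = 2 is therefore a simple pole and
  Res(f, z₀) = P(z₀)/Q'(z₀).

Q'(z) = 3*z^2 - 8*z + 6*I*z + 2 - 10*I, so Q'(2) = -2 + 2*I.
P(2) = 8.

Res(f, 2) = (8)/(-2 + 2*I) = -2 - 2*I

Final answer: -2 - 2*I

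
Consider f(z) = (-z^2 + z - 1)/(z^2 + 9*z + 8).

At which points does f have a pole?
The singularities of f are the zeros of the denominator. Factoring,
  z^2 + 9*z + 8 = (z + 1)*(z + 8)
so the candidates are z = -1, z = -8.

Check the numerator P(z) = -z^2 + z - 1 at each one:
  P(-1) = -3 ≠ 0, so z = -1 is a (simple) pole.
  P(-8) = -73 ≠ 0, so z = -8 is a (simple) pole.

Poles of f: {-8, -1}

Final answer: {-8, -1}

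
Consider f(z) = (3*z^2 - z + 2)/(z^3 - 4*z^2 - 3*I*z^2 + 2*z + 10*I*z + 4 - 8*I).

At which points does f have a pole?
{2*I, 2, 2 + I}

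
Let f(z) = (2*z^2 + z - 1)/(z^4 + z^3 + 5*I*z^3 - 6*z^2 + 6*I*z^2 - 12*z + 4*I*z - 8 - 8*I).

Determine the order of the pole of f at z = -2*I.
3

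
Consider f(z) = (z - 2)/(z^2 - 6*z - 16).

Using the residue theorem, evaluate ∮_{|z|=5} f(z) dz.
4*I*pi/5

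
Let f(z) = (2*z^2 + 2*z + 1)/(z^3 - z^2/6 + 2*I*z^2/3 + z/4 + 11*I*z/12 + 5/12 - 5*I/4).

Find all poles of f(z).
The singularities of f are the zeros of the denominator. Factoring,
  z^3 - z^2/6 + 2*I*z^2/3 + z/4 + 11*I*z/12 + 5/12 - 5*I/4 = (z - 1/2 + 3*I/2)*(z - 2/3 - I/3)*(z + 1 - I/2)
so the candidates are z = 1/2 - 3*I/2, z = 2/3 + I/3, z = -1 + I/2.

Check the numerator P(z) = 2*z^2 + 2*z + 1 at each one:
  P(1/2 - 3*I/2) = -2 - 6*I ≠ 0, so z = 1/2 - 3*I/2 is a (simple) pole.
  P(2/3 + I/3) = 3 + 14*I/9 ≠ 0, so z = 2/3 + I/3 is a (simple) pole.
  P(-1 + I/2) = 1/2 - I ≠ 0, so z = -1 + I/2 is a (simple) pole.

Poles of f: {-1 + I/2, 1/2 - 3*I/2, 2/3 + I/3}

Final answer: {-1 + I/2, 1/2 - 3*I/2, 2/3 + I/3}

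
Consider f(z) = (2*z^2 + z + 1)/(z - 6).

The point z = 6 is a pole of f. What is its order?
1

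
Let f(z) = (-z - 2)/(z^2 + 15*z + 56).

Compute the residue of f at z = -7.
5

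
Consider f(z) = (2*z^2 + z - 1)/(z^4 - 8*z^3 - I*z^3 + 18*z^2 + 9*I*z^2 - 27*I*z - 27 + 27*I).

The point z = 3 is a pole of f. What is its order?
Factor the denominator:
  z^4 - 8*z^3 - I*z^3 + 18*z^2 + 9*I*z^2 - 27*I*z - 27 + 27*I = (z - 3)^3*(z + 1 - I)

The numerator P(z) = 2*z^2 + z - 1 has P(3) = 20 ≠ 0, so no factor of (z - 3) cancels.
Near z = 3 we can therefore write f(z) = g(z)/(z - 3)^3 with g analytic at 3 and g(3) ≠ 0 (g is the numerator divided by the remaining denominator factors).

Hence z = 3 is a pole of order 3.

Final answer: 3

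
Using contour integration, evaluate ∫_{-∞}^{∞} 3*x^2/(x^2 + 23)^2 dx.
Let f(z) = 3*z^2/(z^2 + 23)^2. The denominator has no real zeros and deg Q - deg P = 2 ≥ 2, so the integral of f over the upper semicircle |z| = R tends to 0 as R → ∞. Closing the contour in the upper half-plane,
  ∫_{-∞}^{∞} f(x) dx = 2πi · Σ Res(f, z_k)  over the poles with Im z_k > 0.

Zeros of the denominator: z^2 + 23 = 0 gives z = ±sqrt(23)*I.
Upper half-plane: z = sqrt(23)*I (a pole of order 2).

Write f(z) = g(z)/(z - sqrt(23)*I)^2 with g(z) = 3*z^2/(z + sqrt(23)*I)^2. For a double pole, Res(f, z₀) = g'(z₀):
  g'(z) = 6*sqrt(23)*I*z/(z + sqrt(23)*I)^3
  Res(f, sqrt(23)*I) = g'(sqrt(23)*I) = -3*sqrt(23)*I/92

∫_{-∞}^{∞} f(x) dx = 2πi · (-3*sqrt(23)*I/92) = 3*sqrt(23)*pi/46

Final answer: 3*sqrt(23)*pi/46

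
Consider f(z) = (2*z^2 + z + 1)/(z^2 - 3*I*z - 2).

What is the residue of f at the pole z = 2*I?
Write f(z) = P(z)/Q(z) with P(z) = 2*z^2 + z + 1 and Q(z) = z^2 - 3*I*z - 2.
The denominator factors as Q(z) = (z - 2*I)*(z - I), so z = 2*I is a simple zero of Q and P is analytic there; z = 2*I is therefore a simple pole and
  Res(f, z₀) = P(z₀)/Q'(z₀).

Q'(z) = 2*z - 3*I, so Q'(2*I) = I.
P(2*I) = -7 + 2*I.

Res(f, 2*I) = (-7 + 2*I)/(I) = 2 + 7*I

Final answer: 2 + 7*I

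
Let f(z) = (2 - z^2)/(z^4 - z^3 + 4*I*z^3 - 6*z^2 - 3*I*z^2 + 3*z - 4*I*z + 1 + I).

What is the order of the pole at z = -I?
Factor the denominator:
  z^4 - z^3 + 4*I*z^3 - 6*z^2 - 3*I*z^2 + 3*z - 4*I*z + 1 + I = (z + I)^3*(z - 1 + I)

The numerator P(z) = 2 - z^2 has P(-I) = 3 ≠ 0, so no factor of (z + I) cancels.
Near z = -I we can therefore write f(z) = g(z)/(z + I)^3 with g analytic at -I and g(-I) ≠ 0 (g is the numerator divided by the remaining denominator factors).

Hence z = -I is a pole of order 3.

Final answer: 3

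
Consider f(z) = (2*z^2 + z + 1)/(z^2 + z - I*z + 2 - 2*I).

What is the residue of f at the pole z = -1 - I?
-9/10 - 3*I/10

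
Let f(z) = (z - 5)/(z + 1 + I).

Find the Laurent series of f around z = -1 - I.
(-6 - I)/(z + 1 + I) + 1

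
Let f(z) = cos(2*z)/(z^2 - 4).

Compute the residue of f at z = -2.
Write f(z) = P(z)/Q(z) with P(z) = cos(2*z) and Q(z) = z^2 - 4.
The denominator factors as Q(z) = (z + 2)*(z - 2), so z = -2 is a simple zero of Q and P is analytic there; z = -2 is therefore a simple pole and
  Res(f, z₀) = P(z₀)/Q'(z₀).

Q'(z) = 2*z, so Q'(-2) = -4.
P(-2) = cos(4).

Res(f, -2) = (cos(4))/(-4) = -cos(4)/4

Final answer: -cos(4)/4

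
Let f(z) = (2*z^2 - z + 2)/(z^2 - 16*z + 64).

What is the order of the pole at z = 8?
Factor the denominator:
  z^2 - 16*z + 64 = (z - 8)^2

The numerator P(z) = 2*z^2 - z + 2 has P(8) = 122 ≠ 0, so no factor of (z - 8) cancels.
Near z = 8 we can therefore write f(z) = g(z)/(z - 8)^2 with g analytic at 8 and g(8) ≠ 0 (g is just the numerator).

Hence z = 8 is a pole of order 2.

Final answer: 2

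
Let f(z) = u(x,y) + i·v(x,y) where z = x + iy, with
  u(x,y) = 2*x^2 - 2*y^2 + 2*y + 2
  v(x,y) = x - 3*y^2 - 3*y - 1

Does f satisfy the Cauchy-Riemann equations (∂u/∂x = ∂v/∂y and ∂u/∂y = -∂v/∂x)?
∂u/∂x = 4*x
∂v/∂y = -6*y - 3
∂u/∂y = 2 - 4*y
∂v/∂x = 1
∂u/∂x ≠ ∂v/∂y and ∂u/∂y ≠ -∂v/∂x; the Cauchy-Riemann equations are not satisfied, so f is not analytic.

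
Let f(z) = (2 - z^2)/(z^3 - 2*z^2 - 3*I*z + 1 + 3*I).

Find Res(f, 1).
-1/10 + 3*I/10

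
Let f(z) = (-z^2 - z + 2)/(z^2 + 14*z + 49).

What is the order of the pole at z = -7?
2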